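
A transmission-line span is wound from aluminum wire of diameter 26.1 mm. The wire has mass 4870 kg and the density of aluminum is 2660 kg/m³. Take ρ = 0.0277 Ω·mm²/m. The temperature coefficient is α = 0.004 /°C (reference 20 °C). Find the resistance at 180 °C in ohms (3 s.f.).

0.291 Ω

ρ = 0.0277 Ω·mm²/m = 2.77×10^-8 Ω·m
A = π(d/2)² = π(1.3050e-02 m)² = 5.3502e-04 m²
L = m/(density·A) = 4870/(2660×5.3502e-04) = 3422 m
R = ρL/A = (2.77×10^-8)(3422)/(5.3502e-04) = 0.1772 Ω
R(180 °C) = 0.1772 × (1 + 0.004×160) = 0.291 Ω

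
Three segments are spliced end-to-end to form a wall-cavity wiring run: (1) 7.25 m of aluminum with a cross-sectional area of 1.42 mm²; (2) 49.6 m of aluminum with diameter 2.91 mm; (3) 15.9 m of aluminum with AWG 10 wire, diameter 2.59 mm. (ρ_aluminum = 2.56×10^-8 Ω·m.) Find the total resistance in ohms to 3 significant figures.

Seg 1: A = 1.42 mm² = 1.420e-06 m²
R_1 = (2.56×10^-8)(7.25)/(1.420e-06) = 0.1307 Ω
Seg 2: A = π(d/2)² = π(1.4550e-03 m)² = 6.651e-06 m²
R_2 = (2.56×10^-8)(49.6)/(6.651e-06) = 0.1909 Ω
Seg 3: A = π(2.59/2 mm)² = π(1.2950e-03 m)² = 5.269e-06 m²
R_3 = (2.56×10^-8)(15.9)/(5.269e-06) = 0.07726 Ω
R_total = R_1 + R_2 + R_3 = 0.399 Ω

0.399 Ω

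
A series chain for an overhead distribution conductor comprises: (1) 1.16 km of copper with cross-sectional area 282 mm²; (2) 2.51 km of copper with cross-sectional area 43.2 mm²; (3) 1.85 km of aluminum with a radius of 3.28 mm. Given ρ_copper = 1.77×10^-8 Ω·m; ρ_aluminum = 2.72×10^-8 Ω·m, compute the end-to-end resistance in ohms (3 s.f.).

Seg 1: A = 282 mm² = 2.820e-04 m²
R_1 = (1.77×10^-8)(1160)/(2.820e-04) = 0.07281 Ω
Seg 2: A = 43.2 mm² = 4.320e-05 m²
R_2 = (1.77×10^-8)(2510)/(4.320e-05) = 1.028 Ω
Seg 3: A = πr² = π(3.2800e-03 m)² = 3.380e-05 m²
R_3 = (2.72×10^-8)(1850)/(3.380e-05) = 1.489 Ω
R_total = R_1 + R_2 + R_3 = 2.59 Ω

2.59 Ω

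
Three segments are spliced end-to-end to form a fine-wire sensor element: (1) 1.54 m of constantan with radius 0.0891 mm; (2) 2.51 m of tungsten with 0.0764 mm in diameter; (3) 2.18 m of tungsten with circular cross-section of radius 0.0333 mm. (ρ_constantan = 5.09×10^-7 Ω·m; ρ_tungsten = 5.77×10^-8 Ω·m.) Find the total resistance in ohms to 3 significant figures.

99.1 Ω

Seg 1: A = πr² = π(8.9100e-05 m)² = 2.494e-08 m²
R_1 = (5.09×10^-7)(1.54)/(2.494e-08) = 31.43 Ω
Seg 2: A = π(d/2)² = π(3.8200e-05 m)² = 4.584e-09 m²
R_2 = (5.77×10^-8)(2.51)/(4.584e-09) = 31.59 Ω
Seg 3: A = πr² = π(3.3300e-05 m)² = 3.484e-09 m²
R_3 = (5.77×10^-8)(2.18)/(3.484e-09) = 36.11 Ω
R_total = R_1 + R_2 + R_3 = 99.1 Ω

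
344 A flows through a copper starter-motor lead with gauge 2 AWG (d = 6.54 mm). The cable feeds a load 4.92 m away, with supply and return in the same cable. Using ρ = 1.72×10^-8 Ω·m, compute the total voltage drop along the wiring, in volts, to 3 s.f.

1.73 V

A = π(6.54/2 mm)² = π(3.2700e-03 m)² = 3.359e-05 m²
Total conductor length (both ways) L = 2 × 4.92 = 9.84 m
R = ρL/A = (1.72×10^-8)(9.84)/(3.359e-05) = 0.005038 Ω
V = IR = 344 × 0.005038 = 1.73 V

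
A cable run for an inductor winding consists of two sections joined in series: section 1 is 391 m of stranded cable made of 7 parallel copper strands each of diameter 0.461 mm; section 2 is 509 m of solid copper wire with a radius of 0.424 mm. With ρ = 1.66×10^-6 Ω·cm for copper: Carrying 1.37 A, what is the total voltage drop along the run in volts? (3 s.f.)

28.1 V

ρ = 1.66×10^-6 Ω·cm = 1.66×10^-8 Ω·m
Section 1: A_strand = π(2.3050e-04)² = 1.669e-07 m²; R₁ = ρL/(N·A_s) = (1.66×10^-8)(391)/(7×1.669e-07) = 5.555 Ω
Section 2: A = πr² = π(4.2400e-04 m)² = 5.648e-07 m²
R₂ = (1.66×10^-8)(509)/(5.648e-07) = 14.96 Ω
R = R₁ + R₂ = 20.52 Ω
V = IR = 1.37 × 20.52 = 28.1 V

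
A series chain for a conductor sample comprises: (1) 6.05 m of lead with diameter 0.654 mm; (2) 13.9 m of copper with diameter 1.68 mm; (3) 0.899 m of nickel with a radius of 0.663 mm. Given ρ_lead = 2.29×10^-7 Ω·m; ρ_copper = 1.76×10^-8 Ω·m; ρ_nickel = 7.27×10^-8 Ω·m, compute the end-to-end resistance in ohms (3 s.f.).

Seg 1: A = π(d/2)² = π(3.2700e-04 m)² = 3.359e-07 m²
R_1 = (2.29×10^-7)(6.05)/(3.359e-07) = 4.124 Ω
Seg 2: A = π(d/2)² = π(8.4000e-04 m)² = 2.217e-06 m²
R_2 = (1.76×10^-8)(13.9)/(2.217e-06) = 0.1104 Ω
Seg 3: A = πr² = π(6.6300e-04 m)² = 1.381e-06 m²
R_3 = (7.27×10^-8)(0.899)/(1.381e-06) = 0.04733 Ω
R_total = R_1 + R_2 + R_3 = 4.28 Ω

4.28 Ω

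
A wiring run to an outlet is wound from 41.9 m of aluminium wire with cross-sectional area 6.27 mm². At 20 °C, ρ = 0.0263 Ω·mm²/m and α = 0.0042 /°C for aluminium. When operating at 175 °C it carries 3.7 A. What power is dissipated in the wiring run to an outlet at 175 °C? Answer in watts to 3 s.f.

ρ = 0.0263 Ω·mm²/m = 2.63×10^-8 Ω·m
A = 6.27 mm² = 6.270e-06 m²
R₍20₎ = ρL/A = (2.63×10^-8)(41.9)/(6.270e-06) = 0.1758 Ω
R₍175₎ = R₍20₎(1 + αΔT) = 0.1758 × (1 + 0.0042×155) = 0.2902 Ω
P = I²R = (3.7)² × 0.2902 = 3.97 W

3.97 W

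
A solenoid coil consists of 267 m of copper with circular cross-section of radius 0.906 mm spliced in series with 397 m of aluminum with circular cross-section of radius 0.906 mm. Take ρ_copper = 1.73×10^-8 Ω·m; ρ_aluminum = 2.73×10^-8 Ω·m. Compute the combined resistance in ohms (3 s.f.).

5.99 Ω

Segment 1: A = πr² = π(9.0600e-04 m)² = 2.579e-06 m²
R₁ = ρL/A = (1.73×10^-8)(267)/(2.579e-06) = 1.791 Ω
R₂ = (2.73×10^-8)(397)/(2.579e-06) = 4.203 Ω
R = R₁ + R₂ = 5.99 Ω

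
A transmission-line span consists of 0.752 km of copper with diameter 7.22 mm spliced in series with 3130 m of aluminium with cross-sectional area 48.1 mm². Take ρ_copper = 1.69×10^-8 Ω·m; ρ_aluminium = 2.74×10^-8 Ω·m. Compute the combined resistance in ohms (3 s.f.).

Segment 1: A = π(d/2)² = π(3.6100e-03 m)² = 4.094e-05 m²
R₁ = ρL/A = (1.69×10^-8)(752)/(4.094e-05) = 0.3104 Ω
Segment 2: A = 48.1 mm² = 4.810e-05 m²
R₂ = (2.74×10^-8)(3130)/(4.810e-05) = 1.783 Ω
R = R₁ + R₂ = 2.09 Ω

2.09 Ω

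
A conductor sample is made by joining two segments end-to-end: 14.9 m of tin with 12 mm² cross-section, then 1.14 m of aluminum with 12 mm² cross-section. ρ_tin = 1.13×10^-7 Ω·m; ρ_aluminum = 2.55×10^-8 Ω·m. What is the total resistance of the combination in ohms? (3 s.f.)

Segment 1: A = 12 mm² = 1.200e-05 m²
R₁ = ρL/A = (1.13×10^-7)(14.9)/(1.200e-05) = 0.1403 Ω
R₂ = (2.55×10^-8)(1.14)/(1.200e-05) = 0.002422 Ω
R = R₁ + R₂ = 0.143 Ω

0.143 Ω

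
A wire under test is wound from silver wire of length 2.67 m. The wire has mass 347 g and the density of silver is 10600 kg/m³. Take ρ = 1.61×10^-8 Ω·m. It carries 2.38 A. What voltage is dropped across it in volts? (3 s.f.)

A = m/(density·L) = 0.347/(10600×2.67) = 1.2261e-05 m²
R = ρL/A = (1.61×10^-8)(2.67)/(1.2261e-05) = 0.003506 Ω
V = IR = 2.38 × 0.003506 = 0.00834 V

0.00834 V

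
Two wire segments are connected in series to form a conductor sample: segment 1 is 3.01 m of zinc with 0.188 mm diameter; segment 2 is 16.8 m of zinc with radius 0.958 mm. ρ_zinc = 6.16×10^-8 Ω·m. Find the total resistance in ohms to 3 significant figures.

7.04 Ω

Segment 1: A = π(d/2)² = π(9.4000e-05 m)² = 2.776e-08 m²
R₁ = ρL/A = (6.16×10^-8)(3.01)/(2.776e-08) = 6.679 Ω
Segment 2: A = πr² = π(9.5800e-04 m)² = 2.883e-06 m²
R₂ = (6.16×10^-8)(16.8)/(2.883e-06) = 0.3589 Ω
R = R₁ + R₂ = 7.04 Ω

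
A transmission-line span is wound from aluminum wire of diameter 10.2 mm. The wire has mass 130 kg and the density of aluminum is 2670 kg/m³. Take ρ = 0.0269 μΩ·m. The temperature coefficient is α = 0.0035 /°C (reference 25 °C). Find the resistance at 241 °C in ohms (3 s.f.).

0.344 Ω

ρ = 0.0269 μΩ·m = 2.69×10^-8 Ω·m
A = π(d/2)² = π(5.1000e-03 m)² = 8.1713e-05 m²
L = m/(density·A) = 130/(2670×8.1713e-05) = 595.9 m
R = ρL/A = (2.69×10^-8)(595.9)/(8.1713e-05) = 0.1962 Ω
R(241 °C) = 0.1962 × (1 + 0.0035×216) = 0.344 Ω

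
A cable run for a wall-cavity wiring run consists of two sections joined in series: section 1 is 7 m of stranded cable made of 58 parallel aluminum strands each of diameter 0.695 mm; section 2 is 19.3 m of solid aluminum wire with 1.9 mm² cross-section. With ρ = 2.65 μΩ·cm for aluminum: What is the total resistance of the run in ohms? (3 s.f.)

0.278 Ω

ρ = 2.65 μΩ·cm = 2.65×10^-8 Ω·m
Section 1: A_strand = π(3.4750e-04)² = 3.794e-07 m²; R₁ = ρL/(N·A_s) = (2.65×10^-8)(7)/(58×3.794e-07) = 0.008431 Ω
Section 2: A = 1.9 mm² = 1.900e-06 m²
R₂ = (2.65×10^-8)(19.3)/(1.900e-06) = 0.2692 Ω
R = R₁ + R₂ = 0.278 Ω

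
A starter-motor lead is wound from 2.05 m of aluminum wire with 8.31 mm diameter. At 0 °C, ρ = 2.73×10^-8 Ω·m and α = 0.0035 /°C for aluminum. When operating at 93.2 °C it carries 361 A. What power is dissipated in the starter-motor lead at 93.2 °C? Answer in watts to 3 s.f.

A = π(d/2)² = π(4.1550e-03 m)² = 5.424e-05 m²
R₍0₎ = ρL/A = (2.73×10^-8)(2.05)/(5.424e-05) = 0.001032 Ω
R₍93.2₎ = R₍0₎(1 + αΔT) = 0.001032 × (1 + 0.0035×93.2) = 0.001368 Ω
P = I²R = (361)² × 0.001368 = 178 W

178 W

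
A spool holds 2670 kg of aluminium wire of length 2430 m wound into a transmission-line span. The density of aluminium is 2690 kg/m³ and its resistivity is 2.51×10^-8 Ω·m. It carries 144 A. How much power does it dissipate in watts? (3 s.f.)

3100 W

A = m/(density·L) = 2670/(2690×2430) = 4.0846e-04 m²
R = ρL/A = (2.51×10^-8)(2430)/(4.0846e-04) = 0.1493 Ω
P = I²R = (144)² × 0.1493 = 3100 W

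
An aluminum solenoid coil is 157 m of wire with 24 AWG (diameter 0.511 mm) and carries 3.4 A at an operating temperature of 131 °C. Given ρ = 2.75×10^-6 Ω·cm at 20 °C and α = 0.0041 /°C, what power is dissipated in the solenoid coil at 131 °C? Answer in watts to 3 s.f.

ρ = 2.75×10^-6 Ω·cm = 2.75×10^-8 Ω·m
A = π(0.511/2 mm)² = π(2.5550e-04 m)² = 2.051e-07 m²
R₍20₎ = ρL/A = (2.75×10^-8)(157)/(2.051e-07) = 21.05 Ω
R₍131₎ = R₍20₎(1 + αΔT) = 21.05 × (1 + 0.0041×111) = 30.63 Ω
P = I²R = (3.4)² × 30.63 = 354 W

354 W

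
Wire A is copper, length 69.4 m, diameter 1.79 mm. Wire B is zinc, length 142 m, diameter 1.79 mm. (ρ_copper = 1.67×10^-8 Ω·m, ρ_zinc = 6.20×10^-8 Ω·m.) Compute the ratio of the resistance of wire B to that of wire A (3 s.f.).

7.60

R ∝ ρL/d², so R_B/R_A = (ρ_B/ρ_A) × (L_B/L_A)
= (6.20×10^-8/1.67×10^-8) × (142/69.4) = 7.60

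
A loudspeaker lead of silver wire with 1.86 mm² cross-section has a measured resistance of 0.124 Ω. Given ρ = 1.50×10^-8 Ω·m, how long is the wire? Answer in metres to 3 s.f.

A = 1.86 mm² = 1.860e-06 m²
L = RA/ρ = (0.124)(1.860e-06)/(1.50×10^-8) = 15.4 m

15.4 m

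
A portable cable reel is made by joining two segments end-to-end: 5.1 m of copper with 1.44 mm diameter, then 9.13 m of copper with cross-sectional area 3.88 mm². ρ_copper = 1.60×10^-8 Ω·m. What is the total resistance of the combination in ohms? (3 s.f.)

0.0878 Ω

Segment 1: A = π(d/2)² = π(7.2000e-04 m)² = 1.629e-06 m²
R₁ = ρL/A = (1.60×10^-8)(5.1)/(1.629e-06) = 0.0501 Ω
Segment 2: A = 3.88 mm² = 3.880e-06 m²
R₂ = (1.60×10^-8)(9.13)/(3.880e-06) = 0.03765 Ω
R = R₁ + R₂ = 0.0878 Ω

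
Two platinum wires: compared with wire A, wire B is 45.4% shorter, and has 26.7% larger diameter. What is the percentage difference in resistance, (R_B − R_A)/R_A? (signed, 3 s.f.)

R ∝ L/d², so R_B/R_A = (1 − 45.4/100) × (1 + 26.7/100)⁻²
= 0.546 × 0.6229 = 0.3401
(R_B − R_A)/R_A = 0.3401 − 1 = -66.0%

-66.0%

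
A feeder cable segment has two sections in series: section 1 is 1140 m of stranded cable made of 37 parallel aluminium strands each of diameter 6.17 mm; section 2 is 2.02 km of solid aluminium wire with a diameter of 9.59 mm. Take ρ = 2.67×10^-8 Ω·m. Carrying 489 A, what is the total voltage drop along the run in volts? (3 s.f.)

379 V

Section 1: A_strand = π(3.0850e-03)² = 2.990e-05 m²; R₁ = ρL/(N·A_s) = (2.67×10^-8)(1140)/(37×2.990e-05) = 0.02751 Ω
Section 2: A = π(d/2)² = π(4.7950e-03 m)² = 7.223e-05 m²
R₂ = (2.67×10^-8)(2020)/(7.223e-05) = 0.7467 Ω
R = R₁ + R₂ = 0.7742 Ω
V = IR = 489 × 0.7742 = 379 V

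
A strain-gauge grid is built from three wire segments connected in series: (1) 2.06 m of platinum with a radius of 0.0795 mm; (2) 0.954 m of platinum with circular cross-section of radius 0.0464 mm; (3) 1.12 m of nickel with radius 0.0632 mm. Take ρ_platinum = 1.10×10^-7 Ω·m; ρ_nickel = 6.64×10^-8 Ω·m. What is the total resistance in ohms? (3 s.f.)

32.9 Ω

Seg 1: A = πr² = π(7.9500e-05 m)² = 1.986e-08 m²
R_1 = (1.10×10^-7)(2.06)/(1.986e-08) = 11.41 Ω
Seg 2: A = πr² = π(4.6400e-05 m)² = 6.764e-09 m²
R_2 = (1.10×10^-7)(0.954)/(6.764e-09) = 15.52 Ω
Seg 3: A = πr² = π(6.3200e-05 m)² = 1.255e-08 m²
R_3 = (6.64×10^-8)(1.12)/(1.255e-08) = 5.927 Ω
R_total = R_1 + R_2 + R_3 = 32.9 Ω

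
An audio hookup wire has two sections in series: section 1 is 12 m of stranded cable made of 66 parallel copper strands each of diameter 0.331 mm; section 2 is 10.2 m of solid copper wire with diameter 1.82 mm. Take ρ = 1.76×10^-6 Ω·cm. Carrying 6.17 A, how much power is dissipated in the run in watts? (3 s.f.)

ρ = 1.76×10^-6 Ω·cm = 1.76×10^-8 Ω·m
Section 1: A_strand = π(1.6550e-04)² = 8.605e-08 m²; R₁ = ρL/(N·A_s) = (1.76×10^-8)(12)/(66×8.605e-08) = 0.03719 Ω
Section 2: A = π(d/2)² = π(9.1000e-04 m)² = 2.602e-06 m²
R₂ = (1.76×10^-8)(10.2)/(2.602e-06) = 0.069 Ω
R = R₁ + R₂ = 0.1062 Ω
P = I²R = (6.17)² × 0.1062 = 4.04 W

4.04 W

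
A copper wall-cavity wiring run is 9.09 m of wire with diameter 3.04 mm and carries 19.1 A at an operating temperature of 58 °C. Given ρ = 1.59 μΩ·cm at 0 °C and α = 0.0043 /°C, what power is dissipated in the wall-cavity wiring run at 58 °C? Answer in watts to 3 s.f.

9.08 W

ρ = 1.59 μΩ·cm = 1.59×10^-8 Ω·m
A = π(d/2)² = π(1.5200e-03 m)² = 7.258e-06 m²
R₍0₎ = ρL/A = (1.59×10^-8)(9.09)/(7.258e-06) = 0.01991 Ω
R₍58₎ = R₍0₎(1 + αΔT) = 0.01991 × (1 + 0.0043×58) = 0.02488 Ω
P = I²R = (19.1)² × 0.02488 = 9.08 W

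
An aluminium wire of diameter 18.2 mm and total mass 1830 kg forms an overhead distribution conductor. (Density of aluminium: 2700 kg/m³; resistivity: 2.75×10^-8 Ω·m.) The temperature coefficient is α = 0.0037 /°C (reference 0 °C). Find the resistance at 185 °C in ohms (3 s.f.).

A = π(d/2)² = π(9.1000e-03 m)² = 2.6016e-04 m²
L = m/(density·A) = 1830/(2700×2.6016e-04) = 2605 m
R = ρL/A = (2.75×10^-8)(2605)/(2.6016e-04) = 0.2754 Ω
R(185 °C) = 0.2754 × (1 + 0.0037×185) = 0.464 Ω

0.464 Ω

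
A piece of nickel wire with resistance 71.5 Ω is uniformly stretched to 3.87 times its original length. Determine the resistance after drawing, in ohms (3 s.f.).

Volume constant ⇒ A' = A/k with k = 3.87. R' = ρ(kL)/(A/k) = k²R.
R' = 14.98 × 71.5 = 1070 Ω

1070 Ω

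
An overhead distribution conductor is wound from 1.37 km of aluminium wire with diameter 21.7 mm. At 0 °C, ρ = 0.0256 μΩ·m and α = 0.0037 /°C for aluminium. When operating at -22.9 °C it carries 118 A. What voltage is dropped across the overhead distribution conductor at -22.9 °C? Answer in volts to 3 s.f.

ρ = 0.0256 μΩ·m = 2.56×10^-8 Ω·m
A = π(d/2)² = π(1.0850e-02 m)² = 3.698e-04 m²
R₍0₎ = ρL/A = (2.56×10^-8)(1370)/(3.698e-04) = 0.09483 Ω
R₍-22.9₎ = R₍0₎(1 + αΔT) = 0.09483 × (1 + 0.0037×-22.9) = 0.0868 Ω
V = IR = 118 × 0.0868 = 10.2 V

10.2 V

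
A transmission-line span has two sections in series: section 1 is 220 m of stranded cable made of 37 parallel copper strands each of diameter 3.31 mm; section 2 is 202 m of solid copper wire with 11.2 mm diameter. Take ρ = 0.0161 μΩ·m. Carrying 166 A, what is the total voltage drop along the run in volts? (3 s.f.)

ρ = 0.0161 μΩ·m = 1.61×10^-8 Ω·m
Section 1: A_strand = π(1.6550e-03)² = 8.605e-06 m²; R₁ = ρL/(N·A_s) = (1.61×10^-8)(220)/(37×8.605e-06) = 0.01113 Ω
Section 2: A = π(d/2)² = π(5.6000e-03 m)² = 9.852e-05 m²
R₂ = (1.61×10^-8)(202)/(9.852e-05) = 0.03301 Ω
R = R₁ + R₂ = 0.04414 Ω
V = IR = 166 × 0.04414 = 7.33 V

7.33 V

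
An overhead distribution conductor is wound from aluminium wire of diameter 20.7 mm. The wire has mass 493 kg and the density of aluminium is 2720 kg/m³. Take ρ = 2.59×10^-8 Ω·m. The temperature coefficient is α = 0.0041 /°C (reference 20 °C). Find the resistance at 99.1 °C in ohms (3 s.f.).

0.0549 Ω

A = π(d/2)² = π(1.0350e-02 m)² = 3.3654e-04 m²
L = m/(density·A) = 493/(2720×3.3654e-04) = 538.6 m
R = ρL/A = (2.59×10^-8)(538.6)/(3.3654e-04) = 0.04145 Ω
R(99.1 °C) = 0.04145 × (1 + 0.0041×79.1) = 0.0549 Ω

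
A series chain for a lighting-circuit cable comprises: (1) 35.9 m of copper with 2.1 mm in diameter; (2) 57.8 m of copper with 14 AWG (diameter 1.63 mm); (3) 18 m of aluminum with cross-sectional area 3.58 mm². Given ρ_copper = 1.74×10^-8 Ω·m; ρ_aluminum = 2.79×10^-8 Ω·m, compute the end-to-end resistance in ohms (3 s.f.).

0.803 Ω

Seg 1: A = π(d/2)² = π(1.0500e-03 m)² = 3.464e-06 m²
R_1 = (1.74×10^-8)(35.9)/(3.464e-06) = 0.1803 Ω
Seg 2: A = π(1.63/2 mm)² = π(8.1500e-04 m)² = 2.087e-06 m²
R_2 = (1.74×10^-8)(57.8)/(2.087e-06) = 0.482 Ω
Seg 3: A = 3.58 mm² = 3.580e-06 m²
R_3 = (2.79×10^-8)(18)/(3.580e-06) = 0.1403 Ω
R_total = R_1 + R_2 + R_3 = 0.803 Ω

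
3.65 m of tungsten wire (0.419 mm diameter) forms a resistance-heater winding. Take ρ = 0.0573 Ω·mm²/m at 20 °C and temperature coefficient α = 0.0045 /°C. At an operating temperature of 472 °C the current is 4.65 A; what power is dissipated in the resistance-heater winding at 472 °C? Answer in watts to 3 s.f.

ρ = 0.0573 Ω·mm²/m = 5.73×10^-8 Ω·m
A = π(d/2)² = π(2.0950e-04 m)² = 1.379e-07 m²
R₍20₎ = ρL/A = (5.73×10^-8)(3.65)/(1.379e-07) = 1.517 Ω
R₍472₎ = R₍20₎(1 + αΔT) = 1.517 × (1 + 0.0045×452) = 4.602 Ω
P = I²R = (4.65)² × 4.602 = 99.5 W

99.5 W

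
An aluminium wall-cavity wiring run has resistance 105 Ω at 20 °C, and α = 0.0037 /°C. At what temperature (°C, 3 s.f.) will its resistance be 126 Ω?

R = R₀(1 + α(T − T₀)) ⇒ T = T₀ + (R/R₀ − 1)/α
T = 20 + (126/105 − 1)/0.0037 = 20 + (0.2)/0.0037 = 74.1 °C

74.1 °C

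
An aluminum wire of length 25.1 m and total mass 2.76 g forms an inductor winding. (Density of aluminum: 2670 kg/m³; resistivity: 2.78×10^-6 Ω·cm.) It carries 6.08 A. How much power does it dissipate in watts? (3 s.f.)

626 W

ρ = 2.78×10^-6 Ω·cm = 2.78×10^-8 Ω·m
A = m/(density·L) = 0.00276/(2670×25.1) = 4.1184e-08 m²
R = ρL/A = (2.78×10^-8)(25.1)/(4.1184e-08) = 16.94 Ω
P = I²R = (6.08)² × 16.94 = 626 W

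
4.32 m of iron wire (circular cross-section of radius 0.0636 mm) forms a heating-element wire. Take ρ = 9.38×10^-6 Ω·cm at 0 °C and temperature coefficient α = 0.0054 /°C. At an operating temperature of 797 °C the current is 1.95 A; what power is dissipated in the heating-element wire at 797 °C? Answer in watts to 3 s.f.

ρ = 9.38×10^-6 Ω·cm = 9.38×10^-8 Ω·m
A = πr² = π(6.3600e-05 m)² = 1.271e-08 m²
R₍0₎ = ρL/A = (9.38×10^-8)(4.32)/(1.271e-08) = 31.89 Ω
R₍797₎ = R₍0₎(1 + αΔT) = 31.89 × (1 + 0.0054×797) = 169.1 Ω
P = I²R = (1.95)² × 169.1 = 643 W

643 W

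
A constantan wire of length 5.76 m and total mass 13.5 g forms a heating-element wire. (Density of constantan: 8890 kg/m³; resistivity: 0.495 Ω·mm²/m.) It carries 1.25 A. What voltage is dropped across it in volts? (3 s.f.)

13.5 V

ρ = 0.495 Ω·mm²/m = 4.95×10^-7 Ω·m
A = m/(density·L) = 0.0135/(8890×5.76) = 2.6364e-07 m²
R = ρL/A = (4.95×10^-7)(5.76)/(2.6364e-07) = 10.81 Ω
V = IR = 1.25 × 10.81 = 13.5 V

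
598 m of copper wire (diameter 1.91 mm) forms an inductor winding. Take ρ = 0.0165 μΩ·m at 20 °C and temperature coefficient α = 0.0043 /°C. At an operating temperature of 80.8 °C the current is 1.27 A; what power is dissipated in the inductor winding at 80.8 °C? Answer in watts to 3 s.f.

ρ = 0.0165 μΩ·m = 1.65×10^-8 Ω·m
A = π(d/2)² = π(9.5500e-04 m)² = 2.865e-06 m²
R₍20₎ = ρL/A = (1.65×10^-8)(598)/(2.865e-06) = 3.444 Ω
R₍80.8₎ = R₍20₎(1 + αΔT) = 3.444 × (1 + 0.0043×60.8) = 4.344 Ω
P = I²R = (1.27)² × 4.344 = 7.01 W

7.01 W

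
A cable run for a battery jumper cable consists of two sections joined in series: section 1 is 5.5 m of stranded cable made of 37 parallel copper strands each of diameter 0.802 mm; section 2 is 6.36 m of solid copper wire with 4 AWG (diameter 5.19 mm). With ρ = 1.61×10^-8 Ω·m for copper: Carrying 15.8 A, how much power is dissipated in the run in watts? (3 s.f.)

2.39 W

Section 1: A_strand = π(4.0100e-04)² = 5.052e-07 m²; R₁ = ρL/(N·A_s) = (1.61×10^-8)(5.5)/(37×5.052e-07) = 0.004737 Ω
Section 2: A = π(5.19/2 mm)² = π(2.5950e-03 m)² = 2.116e-05 m²
R₂ = (1.61×10^-8)(6.36)/(2.116e-05) = 0.00484 Ω
R = R₁ + R₂ = 0.009578 Ω
P = I²R = (15.8)² × 0.009578 = 2.39 W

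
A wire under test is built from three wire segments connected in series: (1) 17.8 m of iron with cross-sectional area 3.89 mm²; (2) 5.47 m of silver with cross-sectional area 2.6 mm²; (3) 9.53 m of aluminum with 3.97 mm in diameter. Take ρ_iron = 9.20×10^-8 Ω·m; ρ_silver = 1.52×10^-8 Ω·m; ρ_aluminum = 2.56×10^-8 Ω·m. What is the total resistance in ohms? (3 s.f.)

Seg 1: A = 3.89 mm² = 3.890e-06 m²
R_1 = (9.20×10^-8)(17.8)/(3.890e-06) = 0.421 Ω
Seg 2: A = 2.6 mm² = 2.600e-06 m²
R_2 = (1.52×10^-8)(5.47)/(2.600e-06) = 0.03198 Ω
Seg 3: A = π(d/2)² = π(1.9850e-03 m)² = 1.238e-05 m²
R_3 = (2.56×10^-8)(9.53)/(1.238e-05) = 0.01971 Ω
R_total = R_1 + R_2 + R_3 = 0.473 Ω

0.473 Ω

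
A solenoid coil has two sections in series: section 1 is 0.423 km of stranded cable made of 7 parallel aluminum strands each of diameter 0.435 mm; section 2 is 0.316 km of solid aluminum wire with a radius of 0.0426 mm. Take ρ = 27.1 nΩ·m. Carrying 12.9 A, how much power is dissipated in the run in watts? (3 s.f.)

ρ = 27.1 nΩ·m = 2.71×10^-8 Ω·m
Section 1: A_strand = π(2.1750e-04)² = 1.486e-07 m²; R₁ = ρL/(N·A_s) = (2.71×10^-8)(423)/(7×1.486e-07) = 11.02 Ω
Section 2: A = πr² = π(4.2600e-05 m)² = 5.701e-09 m²
R₂ = (2.71×10^-8)(316)/(5.701e-09) = 1502 Ω
R = R₁ + R₂ = 1513 Ω
P = I²R = (12.9)² × 1513 = 2.52×10^5 W

2.52×10^5 W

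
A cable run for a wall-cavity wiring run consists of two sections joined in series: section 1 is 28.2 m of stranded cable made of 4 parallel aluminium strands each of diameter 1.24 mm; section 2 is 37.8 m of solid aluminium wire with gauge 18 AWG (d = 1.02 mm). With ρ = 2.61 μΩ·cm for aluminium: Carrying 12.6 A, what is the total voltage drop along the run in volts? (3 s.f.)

ρ = 2.61 μΩ·cm = 2.61×10^-8 Ω·m
Section 1: A_strand = π(6.2000e-04)² = 1.208e-06 m²; R₁ = ρL/(N·A_s) = (2.61×10^-8)(28.2)/(4×1.208e-06) = 0.1524 Ω
Section 2: A = π(1.02/2 mm)² = π(5.1000e-04 m)² = 8.171e-07 m²
R₂ = (2.61×10^-8)(37.8)/(8.171e-07) = 1.207 Ω
R = R₁ + R₂ = 1.36 Ω
V = IR = 12.6 × 1.36 = 17.1 V

17.1 V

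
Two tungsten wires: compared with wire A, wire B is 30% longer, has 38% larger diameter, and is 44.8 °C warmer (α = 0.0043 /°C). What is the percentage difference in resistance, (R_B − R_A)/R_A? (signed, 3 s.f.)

R ∝ ρL/d² with ρ ∝ (1+αΔT), so R_B/R_A = (1 + 30/100) × (1 + 38/100)⁻² × (1 + 0.0043×44.8)
= 1.3 × 0.5251 × 1.193 = 0.8141
(R_B − R_A)/R_A = 0.8141 − 1 = -18.6%

-18.6%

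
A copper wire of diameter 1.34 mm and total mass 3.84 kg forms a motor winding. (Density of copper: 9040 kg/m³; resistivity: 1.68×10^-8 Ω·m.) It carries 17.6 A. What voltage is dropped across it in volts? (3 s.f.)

A = π(d/2)² = π(6.7000e-04 m)² = 1.4103e-06 m²
L = m/(density·A) = 3.84/(9040×1.4103e-06) = 301.2 m
R = ρL/A = (1.68×10^-8)(301.2)/(1.4103e-06) = 3.588 Ω
V = IR = 17.6 × 3.588 = 63.2 V

63.2 V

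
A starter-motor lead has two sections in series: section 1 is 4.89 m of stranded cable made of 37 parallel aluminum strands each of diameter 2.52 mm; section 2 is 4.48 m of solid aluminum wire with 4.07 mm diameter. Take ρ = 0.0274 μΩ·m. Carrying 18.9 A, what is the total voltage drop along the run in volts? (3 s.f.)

0.192 V

ρ = 0.0274 μΩ·m = 2.74×10^-8 Ω·m
Section 1: A_strand = π(1.2600e-03)² = 4.988e-06 m²; R₁ = ρL/(N·A_s) = (2.74×10^-8)(4.89)/(37×4.988e-06) = 7.261×10^-4 Ω
Section 2: A = π(d/2)² = π(2.0350e-03 m)² = 1.301e-05 m²
R₂ = (2.74×10^-8)(4.48)/(1.301e-05) = 0.009435 Ω
R = R₁ + R₂ = 0.01016 Ω
V = IR = 18.9 × 0.01016 = 0.192 V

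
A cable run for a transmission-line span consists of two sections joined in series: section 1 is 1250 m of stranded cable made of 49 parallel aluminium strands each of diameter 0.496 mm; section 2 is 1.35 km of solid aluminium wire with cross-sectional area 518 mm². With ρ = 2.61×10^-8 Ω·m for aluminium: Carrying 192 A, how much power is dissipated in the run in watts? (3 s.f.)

Section 1: A_strand = π(2.4800e-04)² = 1.932e-07 m²; R₁ = ρL/(N·A_s) = (2.61×10^-8)(1250)/(49×1.932e-07) = 3.446 Ω
Section 2: A = 518 mm² = 5.180e-04 m²
R₂ = (2.61×10^-8)(1350)/(5.180e-04) = 0.06802 Ω
R = R₁ + R₂ = 3.514 Ω
P = I²R = (192)² × 3.514 = 1.30×10^5 W

1.30×10^5 W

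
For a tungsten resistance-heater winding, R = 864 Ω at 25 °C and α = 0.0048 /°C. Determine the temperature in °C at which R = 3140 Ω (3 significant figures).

R = R₀(1 + α(T − T₀)) ⇒ T = T₀ + (R/R₀ − 1)/α
T = 25 + (3140/864 − 1)/0.0048 = 25 + (2.634)/0.0048 = 574 °C

574 °C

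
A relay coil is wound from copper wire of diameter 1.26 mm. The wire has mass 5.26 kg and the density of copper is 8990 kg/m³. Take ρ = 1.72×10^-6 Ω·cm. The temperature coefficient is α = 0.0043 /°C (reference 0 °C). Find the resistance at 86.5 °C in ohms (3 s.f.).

8.88 Ω

ρ = 1.72×10^-6 Ω·cm = 1.72×10^-8 Ω·m
A = π(d/2)² = π(6.3000e-04 m)² = 1.2469e-06 m²
L = m/(density·A) = 5.26/(8990×1.2469e-06) = 469.2 m
R = ρL/A = (1.72×10^-8)(469.2)/(1.2469e-06) = 6.473 Ω
R(86.5 °C) = 6.473 × (1 + 0.0043×86.5) = 8.88 Ω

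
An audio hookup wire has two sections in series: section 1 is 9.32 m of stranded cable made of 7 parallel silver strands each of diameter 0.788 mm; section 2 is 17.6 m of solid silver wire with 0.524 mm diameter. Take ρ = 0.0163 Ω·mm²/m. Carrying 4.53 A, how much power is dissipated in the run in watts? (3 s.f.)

28.2 W

ρ = 0.0163 Ω·mm²/m = 1.63×10^-8 Ω·m
Section 1: A_strand = π(3.9400e-04)² = 4.877e-07 m²; R₁ = ρL/(N·A_s) = (1.63×10^-8)(9.32)/(7×4.877e-07) = 0.0445 Ω
Section 2: A = π(d/2)² = π(2.6200e-04 m)² = 2.157e-07 m²
R₂ = (1.63×10^-8)(17.6)/(2.157e-07) = 1.33 Ω
R = R₁ + R₂ = 1.375 Ω
P = I²R = (4.53)² × 1.375 = 28.2 W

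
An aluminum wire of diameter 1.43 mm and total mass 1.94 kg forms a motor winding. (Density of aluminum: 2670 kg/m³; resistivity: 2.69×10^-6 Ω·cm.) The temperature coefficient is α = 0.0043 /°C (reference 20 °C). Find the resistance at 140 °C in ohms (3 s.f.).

ρ = 2.69×10^-6 Ω·cm = 2.69×10^-8 Ω·m
A = π(d/2)² = π(7.1500e-04 m)² = 1.6061e-06 m²
L = m/(density·A) = 1.94/(2670×1.6061e-06) = 452.4 m
R = ρL/A = (2.69×10^-8)(452.4)/(1.6061e-06) = 7.577 Ω
R(140 °C) = 7.577 × (1 + 0.0043×120) = 11.5 Ω

11.5 Ω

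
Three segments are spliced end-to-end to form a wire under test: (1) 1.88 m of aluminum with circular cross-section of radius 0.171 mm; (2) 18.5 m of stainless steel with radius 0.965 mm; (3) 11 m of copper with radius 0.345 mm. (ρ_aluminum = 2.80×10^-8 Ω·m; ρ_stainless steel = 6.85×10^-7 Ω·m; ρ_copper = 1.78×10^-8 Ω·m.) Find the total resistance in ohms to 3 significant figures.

5.43 Ω

Seg 1: A = πr² = π(1.7100e-04 m)² = 9.186e-08 m²
R_1 = (2.80×10^-8)(1.88)/(9.186e-08) = 0.573 Ω
Seg 2: A = πr² = π(9.6500e-04 m)² = 2.926e-06 m²
R_2 = (6.85×10^-7)(18.5)/(2.926e-06) = 4.332 Ω
Seg 3: A = πr² = π(3.4500e-04 m)² = 3.739e-07 m²
R_3 = (1.78×10^-8)(11)/(3.739e-07) = 0.5236 Ω
R_total = R_1 + R_2 + R_3 = 5.43 Ω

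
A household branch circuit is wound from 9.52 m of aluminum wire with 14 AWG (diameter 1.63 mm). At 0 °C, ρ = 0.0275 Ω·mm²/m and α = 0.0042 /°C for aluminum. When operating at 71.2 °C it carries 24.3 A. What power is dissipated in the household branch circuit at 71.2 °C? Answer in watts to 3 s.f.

96.2 W

ρ = 0.0275 Ω·mm²/m = 2.75×10^-8 Ω·m
A = π(1.63/2 mm)² = π(8.1500e-04 m)² = 2.087e-06 m²
R₍0₎ = ρL/A = (2.75×10^-8)(9.52)/(2.087e-06) = 0.1255 Ω
R₍71.2₎ = R₍0₎(1 + αΔT) = 0.1255 × (1 + 0.0042×71.2) = 0.163 Ω
P = I²R = (24.3)² × 0.163 = 96.2 W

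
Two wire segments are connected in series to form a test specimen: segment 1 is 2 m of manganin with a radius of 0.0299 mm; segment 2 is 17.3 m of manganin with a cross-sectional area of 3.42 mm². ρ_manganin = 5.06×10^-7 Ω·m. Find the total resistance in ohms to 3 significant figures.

Segment 1: A = πr² = π(2.9900e-05 m)² = 2.809e-09 m²
R₁ = ρL/A = (5.06×10^-7)(2)/(2.809e-09) = 360.3 Ω
Segment 2: A = 3.42 mm² = 3.420e-06 m²
R₂ = (5.06×10^-7)(17.3)/(3.420e-06) = 2.56 Ω
R = R₁ + R₂ = 363 Ω

363 Ω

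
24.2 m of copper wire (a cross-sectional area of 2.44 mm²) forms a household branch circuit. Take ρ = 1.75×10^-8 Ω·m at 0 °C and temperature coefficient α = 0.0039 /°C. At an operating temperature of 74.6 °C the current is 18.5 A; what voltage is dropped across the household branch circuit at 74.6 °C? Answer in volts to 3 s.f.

4.15 V

A = 2.44 mm² = 2.440e-06 m²
R₍0₎ = ρL/A = (1.75×10^-8)(24.2)/(2.440e-06) = 0.1736 Ω
R₍74.6₎ = R₍0₎(1 + αΔT) = 0.1736 × (1 + 0.0039×74.6) = 0.2241 Ω
V = IR = 18.5 × 0.2241 = 4.15 V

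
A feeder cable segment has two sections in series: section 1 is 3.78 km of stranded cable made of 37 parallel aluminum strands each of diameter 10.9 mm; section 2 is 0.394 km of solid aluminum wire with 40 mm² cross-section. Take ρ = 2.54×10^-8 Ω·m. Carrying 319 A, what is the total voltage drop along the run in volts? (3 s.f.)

88.7 V

Section 1: A_strand = π(5.4500e-03)² = 9.331e-05 m²; R₁ = ρL/(N·A_s) = (2.54×10^-8)(3780)/(37×9.331e-05) = 0.02781 Ω
Section 2: A = 40 mm² = 4.000e-05 m²
R₂ = (2.54×10^-8)(394)/(4.000e-05) = 0.2502 Ω
R = R₁ + R₂ = 0.278 Ω
V = IR = 319 × 0.278 = 88.7 V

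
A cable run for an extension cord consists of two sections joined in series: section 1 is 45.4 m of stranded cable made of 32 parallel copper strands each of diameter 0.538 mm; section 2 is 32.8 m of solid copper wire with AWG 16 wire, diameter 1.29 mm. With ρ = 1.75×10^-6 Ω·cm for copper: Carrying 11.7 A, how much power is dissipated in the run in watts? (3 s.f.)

ρ = 1.75×10^-6 Ω·cm = 1.75×10^-8 Ω·m
Section 1: A_strand = π(2.6900e-04)² = 2.273e-07 m²; R₁ = ρL/(N·A_s) = (1.75×10^-8)(45.4)/(32×2.273e-07) = 0.1092 Ω
Section 2: A = π(1.29/2 mm)² = π(6.4500e-04 m)² = 1.307e-06 m²
R₂ = (1.75×10^-8)(32.8)/(1.307e-06) = 0.4392 Ω
R = R₁ + R₂ = 0.5484 Ω
P = I²R = (11.7)² × 0.5484 = 75.1 W

75.1 W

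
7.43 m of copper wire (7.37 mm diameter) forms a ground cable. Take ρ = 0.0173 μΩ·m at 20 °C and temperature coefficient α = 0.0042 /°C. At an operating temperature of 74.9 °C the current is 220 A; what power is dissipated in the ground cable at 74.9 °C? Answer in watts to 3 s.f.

ρ = 0.0173 μΩ·m = 1.73×10^-8 Ω·m
A = π(d/2)² = π(3.6850e-03 m)² = 4.266e-05 m²
R₍20₎ = ρL/A = (1.73×10^-8)(7.43)/(4.266e-05) = 0.003013 Ω
R₍74.9₎ = R₍20₎(1 + αΔT) = 0.003013 × (1 + 0.0042×54.9) = 0.003708 Ω
P = I²R = (220)² × 0.003708 = 179 W

179 W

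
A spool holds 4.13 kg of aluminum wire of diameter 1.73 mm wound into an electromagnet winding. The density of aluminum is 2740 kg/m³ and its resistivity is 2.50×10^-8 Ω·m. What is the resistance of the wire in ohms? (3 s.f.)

A = π(d/2)² = π(8.6500e-04 m)² = 2.3506e-06 m²
L = m/(density·A) = 4.13/(2740×2.3506e-06) = 641.2 m
R = ρL/A = (2.50×10^-8)(641.2)/(2.3506e-06) = 6.82 Ω

6.82 Ω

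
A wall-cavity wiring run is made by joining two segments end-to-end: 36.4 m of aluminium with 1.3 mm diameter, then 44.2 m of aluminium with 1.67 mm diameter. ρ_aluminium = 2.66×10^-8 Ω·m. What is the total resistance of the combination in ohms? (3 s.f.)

Segment 1: A = π(d/2)² = π(6.5000e-04 m)² = 1.327e-06 m²
R₁ = ρL/A = (2.66×10^-8)(36.4)/(1.327e-06) = 0.7295 Ω
Segment 2: A = π(d/2)² = π(8.3500e-04 m)² = 2.190e-06 m²
R₂ = (2.66×10^-8)(44.2)/(2.190e-06) = 0.5368 Ω
R = R₁ + R₂ = 1.27 Ω

1.27 Ω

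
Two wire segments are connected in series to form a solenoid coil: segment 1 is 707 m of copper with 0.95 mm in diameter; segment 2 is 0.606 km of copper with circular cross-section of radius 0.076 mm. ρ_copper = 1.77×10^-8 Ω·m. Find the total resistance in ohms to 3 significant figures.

609 Ω

Segment 1: A = π(d/2)² = π(4.7500e-04 m)² = 7.088e-07 m²
R₁ = ρL/A = (1.77×10^-8)(707)/(7.088e-07) = 17.65 Ω
Segment 2: A = πr² = π(7.6000e-05 m)² = 1.815e-08 m²
R₂ = (1.77×10^-8)(606)/(1.815e-08) = 591.1 Ω
R = R₁ + R₂ = 609 Ω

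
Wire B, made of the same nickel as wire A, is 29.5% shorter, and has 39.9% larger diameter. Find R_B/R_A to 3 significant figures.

R ∝ L/d², so R_B/R_A = (1 − 29.5/100) × (1 + 39.9/100)⁻²
= 0.705 × 0.5109 = 0.360

0.360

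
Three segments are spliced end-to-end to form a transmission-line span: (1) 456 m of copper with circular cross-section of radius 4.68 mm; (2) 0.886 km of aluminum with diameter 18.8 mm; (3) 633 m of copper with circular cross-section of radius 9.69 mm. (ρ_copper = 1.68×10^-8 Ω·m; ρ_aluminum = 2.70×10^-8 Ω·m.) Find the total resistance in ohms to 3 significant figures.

0.234 Ω

Seg 1: A = πr² = π(4.6800e-03 m)² = 6.881e-05 m²
R_1 = (1.68×10^-8)(456)/(6.881e-05) = 0.1113 Ω
Seg 2: A = π(d/2)² = π(9.4000e-03 m)² = 2.776e-04 m²
R_2 = (2.70×10^-8)(886)/(2.776e-04) = 0.08618 Ω
Seg 3: A = πr² = π(9.6900e-03 m)² = 2.950e-04 m²
R_3 = (1.68×10^-8)(633)/(2.950e-04) = 0.03605 Ω
R_total = R_1 + R_2 + R_3 = 0.234 Ω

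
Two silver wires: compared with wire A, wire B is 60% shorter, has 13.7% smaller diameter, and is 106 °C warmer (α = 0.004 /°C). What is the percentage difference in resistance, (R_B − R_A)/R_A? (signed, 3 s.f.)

-23.5%

R ∝ ρL/d² with ρ ∝ (1+αΔT), so R_B/R_A = (1 − 60/100) × (1 − 13.7/100)⁻² × (1 + 0.004×106)
= 0.4 × 1.343 × 1.424 = 0.7648
(R_B − R_A)/R_A = 0.7648 − 1 = -23.5%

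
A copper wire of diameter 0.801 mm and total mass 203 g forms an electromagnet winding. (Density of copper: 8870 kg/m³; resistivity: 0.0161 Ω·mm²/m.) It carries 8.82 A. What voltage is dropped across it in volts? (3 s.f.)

ρ = 0.0161 Ω·mm²/m = 1.61×10^-8 Ω·m
A = π(d/2)² = π(4.0050e-04 m)² = 5.0391e-07 m²
L = m/(density·A) = 0.203/(8870×5.0391e-07) = 45.42 m
R = ρL/A = (1.61×10^-8)(45.42)/(5.0391e-07) = 1.451 Ω
V = IR = 8.82 × 1.451 = 12.8 V

12.8 V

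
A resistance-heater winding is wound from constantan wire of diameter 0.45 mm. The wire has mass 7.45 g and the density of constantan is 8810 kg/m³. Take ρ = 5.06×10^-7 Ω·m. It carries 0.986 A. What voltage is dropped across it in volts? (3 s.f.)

16.7 V

A = π(d/2)² = π(2.2500e-04 m)² = 1.5904e-07 m²
L = m/(density·A) = 0.00745/(8810×1.5904e-07) = 5.317 m
R = ρL/A = (5.06×10^-7)(5.317)/(1.5904e-07) = 16.92 Ω
V = IR = 0.986 × 16.92 = 16.7 V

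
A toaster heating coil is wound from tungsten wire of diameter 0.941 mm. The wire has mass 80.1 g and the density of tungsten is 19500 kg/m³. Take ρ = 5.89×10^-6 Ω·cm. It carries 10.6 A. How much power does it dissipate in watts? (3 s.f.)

56.2 W

ρ = 5.89×10^-6 Ω·cm = 5.89×10^-8 Ω·m
A = π(d/2)² = π(4.7050e-04 m)² = 6.9546e-07 m²
L = m/(density·A) = 0.0801/(19500×6.9546e-07) = 5.906 m
R = ρL/A = (5.89×10^-8)(5.906)/(6.9546e-07) = 0.5002 Ω
P = I²R = (10.6)² × 0.5002 = 56.2 W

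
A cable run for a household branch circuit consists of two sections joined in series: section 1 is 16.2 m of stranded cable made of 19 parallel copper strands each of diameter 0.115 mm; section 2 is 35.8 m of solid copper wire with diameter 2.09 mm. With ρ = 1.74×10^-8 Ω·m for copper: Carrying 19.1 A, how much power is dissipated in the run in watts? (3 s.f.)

Section 1: A_strand = π(5.7500e-05)² = 1.039e-08 m²; R₁ = ρL/(N·A_s) = (1.74×10^-8)(16.2)/(19×1.039e-08) = 1.428 Ω
Section 2: A = π(d/2)² = π(1.0450e-03 m)² = 3.431e-06 m²
R₂ = (1.74×10^-8)(35.8)/(3.431e-06) = 0.1816 Ω
R = R₁ + R₂ = 1.61 Ω
P = I²R = (19.1)² × 1.61 = 587 W

587 W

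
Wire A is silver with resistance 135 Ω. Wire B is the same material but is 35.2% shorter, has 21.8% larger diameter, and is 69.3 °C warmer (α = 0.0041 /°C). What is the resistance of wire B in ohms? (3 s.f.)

R ∝ ρL/d² with ρ ∝ (1+αΔT), so R_B/R_A = (1 − 35.2/100) × (1 + 21.8/100)⁻² × (1 + 0.0041×69.3)
= 0.648 × 0.6741 × 1.284 = 0.5609
R_B = 0.5609 × 135 = 75.7 Ω

75.7 Ω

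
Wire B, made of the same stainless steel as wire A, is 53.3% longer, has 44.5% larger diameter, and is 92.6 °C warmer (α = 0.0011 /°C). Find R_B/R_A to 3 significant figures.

R ∝ ρL/d² with ρ ∝ (1+αΔT), so R_B/R_A = (1 + 53.3/100) × (1 + 44.5/100)⁻² × (1 + 0.0011×92.6)
= 1.533 × 0.4789 × 1.102 = 0.809

0.809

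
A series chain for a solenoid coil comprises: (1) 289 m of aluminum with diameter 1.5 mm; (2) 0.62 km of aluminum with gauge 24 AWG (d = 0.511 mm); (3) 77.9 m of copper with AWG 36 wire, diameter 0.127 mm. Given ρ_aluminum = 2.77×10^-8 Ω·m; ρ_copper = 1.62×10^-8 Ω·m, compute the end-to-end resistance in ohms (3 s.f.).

188 Ω

Seg 1: A = π(d/2)² = π(7.5000e-04 m)² = 1.767e-06 m²
R_1 = (2.77×10^-8)(289)/(1.767e-06) = 4.53 Ω
Seg 2: A = π(0.511/2 mm)² = π(2.5550e-04 m)² = 2.051e-07 m²
R_2 = (2.77×10^-8)(620)/(2.051e-07) = 83.74 Ω
Seg 3: A = π(0.127/2 mm)² = π(6.3500e-05 m)² = 1.267e-08 m²
R_3 = (1.62×10^-8)(77.9)/(1.267e-08) = 99.62 Ω
R_total = R_1 + R_2 + R_3 = 188 Ω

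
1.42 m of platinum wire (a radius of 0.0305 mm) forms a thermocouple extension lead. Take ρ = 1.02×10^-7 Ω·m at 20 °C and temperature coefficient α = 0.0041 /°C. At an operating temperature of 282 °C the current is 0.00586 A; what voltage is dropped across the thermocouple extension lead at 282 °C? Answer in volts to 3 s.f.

0.602 V

A = πr² = π(3.0500e-05 m)² = 2.922e-09 m²
R₍20₎ = ρL/A = (1.02×10^-7)(1.42)/(2.922e-09) = 49.56 Ω
R₍282₎ = R₍20₎(1 + αΔT) = 49.56 × (1 + 0.0041×262) = 102.8 Ω
V = IR = 0.00586 × 102.8 = 0.602 V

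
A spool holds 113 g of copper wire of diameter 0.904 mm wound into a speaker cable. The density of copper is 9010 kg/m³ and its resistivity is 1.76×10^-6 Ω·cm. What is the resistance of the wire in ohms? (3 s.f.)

ρ = 1.76×10^-6 Ω·cm = 1.76×10^-8 Ω·m
A = π(d/2)² = π(4.5200e-04 m)² = 6.4184e-07 m²
L = m/(density·A) = 0.113/(9010×6.4184e-07) = 19.54 m
R = ρL/A = (1.76×10^-8)(19.54)/(6.4184e-07) = 0.536 Ω

0.536 Ω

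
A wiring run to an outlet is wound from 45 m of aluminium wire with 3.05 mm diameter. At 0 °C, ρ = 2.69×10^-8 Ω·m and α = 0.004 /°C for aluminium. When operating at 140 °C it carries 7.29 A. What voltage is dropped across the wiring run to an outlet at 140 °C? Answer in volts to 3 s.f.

1.88 V

A = π(d/2)² = π(1.5250e-03 m)² = 7.306e-06 m²
R₍0₎ = ρL/A = (2.69×10^-8)(45)/(7.306e-06) = 0.1657 Ω
R₍140₎ = R₍0₎(1 + αΔT) = 0.1657 × (1 + 0.004×140) = 0.2585 Ω
V = IR = 7.29 × 0.2585 = 1.88 V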